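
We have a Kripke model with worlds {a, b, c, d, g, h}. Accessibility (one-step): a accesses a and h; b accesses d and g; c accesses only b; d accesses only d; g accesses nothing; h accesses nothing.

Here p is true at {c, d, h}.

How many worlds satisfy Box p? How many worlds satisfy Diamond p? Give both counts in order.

For Box p:
a: successors {a, h}; p there: a:F, h:T. ✗
b: successors {d, g}; p there: d:T, g:F. ✗
c: successors {b}; p there: b:F. ✗
d: successors {d}; p there: d:T. ✓
g: no successors, so Box p holds vacuously. ✓
h: no successors, so Box p holds vacuously. ✓
— 3 worlds.
For Diamond p:
a: successors {a, h}; p there: a:F, h:T. ✓
b: successors {d, g}; p there: d:T, g:F. ✓
c: successors {b}; p there: b:F. ✗
d: successors {d}; p there: d:T. ✓
g: no successors, so Diamond p fails. ✗
h: no successors, so Diamond p fails. ✗
— 3 worlds.

3 and 3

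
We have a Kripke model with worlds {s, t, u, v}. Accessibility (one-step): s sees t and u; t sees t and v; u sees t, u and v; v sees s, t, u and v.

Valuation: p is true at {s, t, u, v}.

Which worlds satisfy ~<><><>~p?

s: <><><>~p is F. ✓
t: <><><>~p is F. ✓
u: <><><>~p is F. ✓
v: <><><>~p is F. ✓

{s, t, u, v}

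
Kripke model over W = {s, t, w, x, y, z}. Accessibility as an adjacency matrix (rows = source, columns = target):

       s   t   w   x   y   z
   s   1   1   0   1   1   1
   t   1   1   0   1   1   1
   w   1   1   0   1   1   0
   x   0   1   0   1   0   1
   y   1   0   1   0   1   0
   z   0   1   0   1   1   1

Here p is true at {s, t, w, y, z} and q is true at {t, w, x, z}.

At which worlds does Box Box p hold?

∅

s: successors {s, t, x, y, z}; Box p there: s:F, t:F, x:F, y:T, z:F. ✗
t: successors {s, t, x, y, z}; Box p there: s:F, t:F, x:F, y:T, z:F. ✗
w: successors {s, t, x, y}; Box p there: s:F, t:F, x:F, y:T. ✗
x: successors {t, x, z}; Box p there: t:F, x:F, z:F. ✗
y: successors {s, w, y}; Box p there: s:F, w:F, y:T. ✗
z: successors {t, x, y, z}; Box p there: t:F, x:F, y:T, z:F. ✗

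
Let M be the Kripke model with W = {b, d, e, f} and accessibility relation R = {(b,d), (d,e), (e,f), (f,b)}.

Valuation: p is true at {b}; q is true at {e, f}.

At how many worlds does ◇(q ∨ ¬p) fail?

b: successors {d}; q ∨ ¬p there: d:T. ✓
d: successors {e}; q ∨ ¬p there: e:T. ✓
e: successors {f}; q ∨ ¬p there: f:T. ✓
f: successors {b}; q ∨ ¬p there: b:F. ✗
Satisfying worlds: {b, d, e}.
So ◇(q ∨ ¬p) fails at the other 1 world.

1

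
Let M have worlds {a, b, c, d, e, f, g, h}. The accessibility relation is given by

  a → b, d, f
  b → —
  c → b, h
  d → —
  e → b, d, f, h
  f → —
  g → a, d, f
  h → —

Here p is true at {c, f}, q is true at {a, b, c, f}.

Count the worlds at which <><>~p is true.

1

a: successors {b, d, f}; <>~p there: b:F, d:F, f:F. ✗
b: no successors, so <><>~p fails. ✗
c: successors {b, h}; <>~p there: b:F, h:F. ✗
d: no successors, so <><>~p fails. ✗
e: successors {b, d, f, h}; <>~p there: b:F, d:F, f:F, h:F. ✗
f: no successors, so <><>~p fails. ✗
g: successors {a, d, f}; <>~p there: a:T, d:F, f:F. ✓
h: no successors, so <><>~p fails. ✗
Satisfying worlds: {g}.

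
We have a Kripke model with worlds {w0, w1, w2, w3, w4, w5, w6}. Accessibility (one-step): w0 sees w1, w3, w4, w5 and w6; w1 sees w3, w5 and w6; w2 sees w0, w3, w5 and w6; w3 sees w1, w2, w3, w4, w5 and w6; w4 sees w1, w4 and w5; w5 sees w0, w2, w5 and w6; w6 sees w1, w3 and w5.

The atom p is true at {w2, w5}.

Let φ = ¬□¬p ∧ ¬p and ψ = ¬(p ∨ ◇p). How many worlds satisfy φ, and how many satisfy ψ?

5 and 0

For ¬□¬p ∧ ¬p:
w0: ¬□¬p is T, ¬p is T. ✓
w1: ¬□¬p is T, ¬p is T. ✓
w2: ¬□¬p is T, ¬p is F. ✗
w3: ¬□¬p is T, ¬p is T. ✓
w4: ¬□¬p is T, ¬p is T. ✓
w5: ¬□¬p is T, ¬p is F. ✗
w6: ¬□¬p is T, ¬p is T. ✓
— 5 worlds.
For ¬(p ∨ ◇p):
w0: p ∨ ◇p is T. ✗
w1: p ∨ ◇p is T. ✗
w2: p ∨ ◇p is T. ✗
w3: p ∨ ◇p is T. ✗
w4: p ∨ ◇p is T. ✗
w5: p ∨ ◇p is T. ✗
w6: p ∨ ◇p is T. ✗
— 0 worlds.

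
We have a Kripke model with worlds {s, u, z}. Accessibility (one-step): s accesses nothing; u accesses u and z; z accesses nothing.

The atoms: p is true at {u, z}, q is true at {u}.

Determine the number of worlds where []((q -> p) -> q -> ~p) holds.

2

s: no successors, so []((q -> p) -> q -> ~p) holds vacuously. ✓
u: successors {u, z}; (q -> p) -> q -> ~p there: u:F, z:T. ✗
z: no successors, so []((q -> p) -> q -> ~p) holds vacuously. ✓
Satisfying worlds: {s, z}.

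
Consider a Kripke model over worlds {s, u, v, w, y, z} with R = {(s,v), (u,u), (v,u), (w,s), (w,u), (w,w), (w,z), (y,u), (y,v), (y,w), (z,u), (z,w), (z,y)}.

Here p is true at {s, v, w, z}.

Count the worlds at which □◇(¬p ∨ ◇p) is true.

5

s: successors {v}; ◇(¬p ∨ ◇p) there: v:T. ✓
u: successors {u}; ◇(¬p ∨ ◇p) there: u:T. ✓
v: successors {u}; ◇(¬p ∨ ◇p) there: u:T. ✓
w: successors {s, u, w, z}; ◇(¬p ∨ ◇p) there: s:F, u:T, w:T, z:T. ✗
y: successors {u, v, w}; ◇(¬p ∨ ◇p) there: u:T, v:T, w:T. ✓
z: successors {u, w, y}; ◇(¬p ∨ ◇p) there: u:T, w:T, y:T. ✓
Satisfying worlds: {s, u, v, y, z}.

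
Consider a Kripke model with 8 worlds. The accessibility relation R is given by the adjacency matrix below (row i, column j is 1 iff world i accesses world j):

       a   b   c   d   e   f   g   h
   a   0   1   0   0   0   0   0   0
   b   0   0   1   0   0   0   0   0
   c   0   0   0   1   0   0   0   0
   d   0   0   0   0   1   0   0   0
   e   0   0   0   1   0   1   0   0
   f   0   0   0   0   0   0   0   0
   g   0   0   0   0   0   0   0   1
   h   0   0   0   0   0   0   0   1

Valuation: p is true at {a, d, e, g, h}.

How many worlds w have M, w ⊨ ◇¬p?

a: successors {b}; ¬p there: b:T. ✓
b: successors {c}; ¬p there: c:T. ✓
c: successors {d}; ¬p there: d:F. ✗
d: successors {e}; ¬p there: e:F. ✗
e: successors {d, f}; ¬p there: d:F, f:T. ✓
f: no successors, so ◇¬p fails. ✗
g: successors {h}; ¬p there: h:F. ✗
h: successors {h}; ¬p there: h:F. ✗
Satisfying worlds: {a, b, e}.

3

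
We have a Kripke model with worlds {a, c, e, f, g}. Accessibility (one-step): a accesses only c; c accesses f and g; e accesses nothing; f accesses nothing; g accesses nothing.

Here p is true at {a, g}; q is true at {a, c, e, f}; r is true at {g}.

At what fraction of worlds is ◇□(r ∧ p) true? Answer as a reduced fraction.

a: successors {c}; □(r ∧ p) there: c:F. ✗
c: successors {f, g}; □(r ∧ p) there: f:T, g:T. ✓
e: no successors, so ◇□(r ∧ p) fails. ✗
f: no successors, so ◇□(r ∧ p) fails. ✗
g: no successors, so ◇□(r ∧ p) fails. ✗
That's 1 of 5 worlds, so 1/5.

1/5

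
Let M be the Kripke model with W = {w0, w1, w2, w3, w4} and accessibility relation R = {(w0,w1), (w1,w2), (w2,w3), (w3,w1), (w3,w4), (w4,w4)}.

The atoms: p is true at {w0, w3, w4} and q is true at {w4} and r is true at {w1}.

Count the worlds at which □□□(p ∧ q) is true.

1

w0: successors {w1}; □□(p ∧ q) there: w1:F. ✗
w1: successors {w2}; □□(p ∧ q) there: w2:F. ✗
w2: successors {w3}; □□(p ∧ q) there: w3:F. ✗
w3: successors {w1, w4}; □□(p ∧ q) there: w1:F, w4:T. ✗
w4: successors {w4}; □□(p ∧ q) there: w4:T. ✓
Satisfying worlds: {w4}.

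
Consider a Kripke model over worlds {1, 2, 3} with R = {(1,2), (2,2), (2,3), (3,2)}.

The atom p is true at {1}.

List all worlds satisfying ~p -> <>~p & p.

1: ~p is F, <>~p & p is T. ✓
2: ~p is T, <>~p & p is F. ✗
3: ~p is T, <>~p & p is F. ✗

{1}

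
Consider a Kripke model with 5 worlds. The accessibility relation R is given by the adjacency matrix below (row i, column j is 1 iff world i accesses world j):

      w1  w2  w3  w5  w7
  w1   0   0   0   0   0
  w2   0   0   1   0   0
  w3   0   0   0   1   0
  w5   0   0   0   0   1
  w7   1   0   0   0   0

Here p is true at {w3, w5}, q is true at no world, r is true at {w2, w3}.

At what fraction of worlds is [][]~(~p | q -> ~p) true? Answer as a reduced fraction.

w1: no successors, so [][]~(~p | q -> ~p) holds vacuously. ✓
w2: successors {w3}; []~(~p | q -> ~p) there: w3:F. ✗
w3: successors {w5}; []~(~p | q -> ~p) there: w5:F. ✗
w5: successors {w7}; []~(~p | q -> ~p) there: w7:F. ✗
w7: successors {w1}; []~(~p | q -> ~p) there: w1:T. ✓
That's 2 of 5 worlds, so 2/5.

2/5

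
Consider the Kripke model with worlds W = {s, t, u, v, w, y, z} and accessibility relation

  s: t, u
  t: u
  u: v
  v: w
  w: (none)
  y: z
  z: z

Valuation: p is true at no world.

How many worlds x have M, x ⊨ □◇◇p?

s: successors {t, u}; ◇◇p there: t:F, u:F. ✗
t: successors {u}; ◇◇p there: u:F. ✗
u: successors {v}; ◇◇p there: v:F. ✗
v: successors {w}; ◇◇p there: w:F. ✗
w: no successors, so □◇◇p holds vacuously. ✓
y: successors {z}; ◇◇p there: z:F. ✗
z: successors {z}; ◇◇p there: z:F. ✗
Satisfying worlds: {w}.

1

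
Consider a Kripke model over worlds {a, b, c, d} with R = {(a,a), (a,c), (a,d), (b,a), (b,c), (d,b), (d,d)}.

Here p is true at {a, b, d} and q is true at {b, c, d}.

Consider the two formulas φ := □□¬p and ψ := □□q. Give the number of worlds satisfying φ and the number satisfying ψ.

1 and 1

For □□¬p:
a: successors {a, c, d}; □¬p there: a:F, c:T, d:F. ✗
b: successors {a, c}; □¬p there: a:F, c:T. ✗
c: no successors, so □□¬p holds vacuously. ✓
d: successors {b, d}; □¬p there: b:F, d:F. ✗
— 1 world.
For □□q:
a: successors {a, c, d}; □q there: a:F, c:T, d:T. ✗
b: successors {a, c}; □q there: a:F, c:T. ✗
c: no successors, so □□q holds vacuously. ✓
d: successors {b, d}; □q there: b:F, d:T. ✗
— 1 world.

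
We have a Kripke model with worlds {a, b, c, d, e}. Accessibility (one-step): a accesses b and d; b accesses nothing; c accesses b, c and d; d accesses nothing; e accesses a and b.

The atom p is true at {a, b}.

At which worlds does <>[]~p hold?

{a, c, e}

a: successors {b, d}; []~p there: b:T, d:T. ✓
b: no successors, so <>[]~p fails. ✗
c: successors {b, c, d}; []~p there: b:T, c:F, d:T. ✓
d: no successors, so <>[]~p fails. ✗
e: successors {a, b}; []~p there: a:F, b:T. ✓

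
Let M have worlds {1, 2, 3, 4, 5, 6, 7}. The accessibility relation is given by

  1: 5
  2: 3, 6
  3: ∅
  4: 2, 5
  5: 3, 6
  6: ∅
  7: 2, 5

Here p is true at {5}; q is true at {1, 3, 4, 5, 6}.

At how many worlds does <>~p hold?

4

1: successors {5}; ~p there: 5:F. ✗
2: successors {3, 6}; ~p there: 3:T, 6:T. ✓
3: no successors, so <>~p fails. ✗
4: successors {2, 5}; ~p there: 2:T, 5:F. ✓
5: successors {3, 6}; ~p there: 3:T, 6:T. ✓
6: no successors, so <>~p fails. ✗
7: successors {2, 5}; ~p there: 2:T, 5:F. ✓
Satisfying worlds: {2, 4, 5, 7}.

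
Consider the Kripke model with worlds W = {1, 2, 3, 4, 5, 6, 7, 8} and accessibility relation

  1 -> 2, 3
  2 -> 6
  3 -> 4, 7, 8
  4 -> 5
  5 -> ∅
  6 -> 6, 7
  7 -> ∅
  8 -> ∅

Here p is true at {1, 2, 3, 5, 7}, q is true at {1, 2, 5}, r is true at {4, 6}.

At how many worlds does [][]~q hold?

1: successors {2, 3}; []~q there: 2:T, 3:T. ✓
2: successors {6}; []~q there: 6:T. ✓
3: successors {4, 7, 8}; []~q there: 4:F, 7:T, 8:T. ✗
4: successors {5}; []~q there: 5:T. ✓
5: no successors, so [][]~q holds vacuously. ✓
6: successors {6, 7}; []~q there: 6:T, 7:T. ✓
7: no successors, so [][]~q holds vacuously. ✓
8: no successors, so [][]~q holds vacuously. ✓
Satisfying worlds: {1, 2, 4, 5, 6, 7, 8}.

7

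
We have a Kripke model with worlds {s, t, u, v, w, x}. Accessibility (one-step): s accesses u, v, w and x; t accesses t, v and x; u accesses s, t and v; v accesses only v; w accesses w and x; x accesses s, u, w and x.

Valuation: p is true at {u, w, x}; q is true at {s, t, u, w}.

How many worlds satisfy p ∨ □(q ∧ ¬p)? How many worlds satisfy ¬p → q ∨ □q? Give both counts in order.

For p ∨ □(q ∧ ¬p):
s: p is F, □(q ∧ ¬p) is F. ✗
t: p is F, □(q ∧ ¬p) is F. ✗
u: p is T, □(q ∧ ¬p) is F. ✓
v: p is F, □(q ∧ ¬p) is F. ✗
w: p is T, □(q ∧ ¬p) is F. ✓
x: p is T, □(q ∧ ¬p) is F. ✓
— 3 worlds.
For ¬p → q ∨ □q:
s: ¬p is T, q ∨ □q is T. ✓
t: ¬p is T, q ∨ □q is T. ✓
u: ¬p is F, q ∨ □q is T. ✓
v: ¬p is T, q ∨ □q is F. ✗
w: ¬p is F, q ∨ □q is T. ✓
x: ¬p is F, q ∨ □q is F. ✓
— 5 worlds.

3 and 5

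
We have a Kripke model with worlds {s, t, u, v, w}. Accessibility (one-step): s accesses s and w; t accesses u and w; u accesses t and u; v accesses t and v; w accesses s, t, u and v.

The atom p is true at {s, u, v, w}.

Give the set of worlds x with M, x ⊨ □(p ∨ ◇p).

{s, t, u, v, w}

s: successors {s, w}; p ∨ ◇p there: s:T, w:T. ✓
t: successors {u, w}; p ∨ ◇p there: u:T, w:T. ✓
u: successors {t, u}; p ∨ ◇p there: t:T, u:T. ✓
v: successors {t, v}; p ∨ ◇p there: t:T, v:T. ✓
w: successors {s, t, u, v}; p ∨ ◇p there: s:T, t:T, u:T, v:T. ✓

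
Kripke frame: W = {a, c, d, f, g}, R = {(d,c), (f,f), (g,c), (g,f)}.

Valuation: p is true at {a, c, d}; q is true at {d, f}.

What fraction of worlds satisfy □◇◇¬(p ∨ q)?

a: no successors, so □◇◇¬(p ∨ q) holds vacuously. ✓
c: no successors, so □◇◇¬(p ∨ q) holds vacuously. ✓
d: successors {c}; ◇◇¬(p ∨ q) there: c:F. ✗
f: successors {f}; ◇◇¬(p ∨ q) there: f:F. ✗
g: successors {c, f}; ◇◇¬(p ∨ q) there: c:F, f:F. ✗
That's 2 of 5 worlds, so 2/5.

2/5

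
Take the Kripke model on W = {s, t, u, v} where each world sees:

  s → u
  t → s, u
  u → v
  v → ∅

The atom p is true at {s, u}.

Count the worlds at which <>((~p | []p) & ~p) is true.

1

s: successors {u}; (~p | []p) & ~p there: u:F. ✗
t: successors {s, u}; (~p | []p) & ~p there: s:F, u:F. ✗
u: successors {v}; (~p | []p) & ~p there: v:T. ✓
v: no successors, so <>((~p | []p) & ~p) fails. ✗
Satisfying worlds: {u}.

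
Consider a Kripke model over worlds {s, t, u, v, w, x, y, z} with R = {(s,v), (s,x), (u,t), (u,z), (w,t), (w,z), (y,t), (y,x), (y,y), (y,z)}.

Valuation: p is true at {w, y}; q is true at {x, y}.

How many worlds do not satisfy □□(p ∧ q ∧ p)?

1

s: successors {v, x}; □(p ∧ q ∧ p) there: v:T, x:T. ✓
t: no successors, so □□(p ∧ q ∧ p) holds vacuously. ✓
u: successors {t, z}; □(p ∧ q ∧ p) there: t:T, z:T. ✓
v: no successors, so □□(p ∧ q ∧ p) holds vacuously. ✓
w: successors {t, z}; □(p ∧ q ∧ p) there: t:T, z:T. ✓
x: no successors, so □□(p ∧ q ∧ p) holds vacuously. ✓
y: successors {t, x, y, z}; □(p ∧ q ∧ p) there: t:T, x:T, y:F, z:T. ✗
z: no successors, so □□(p ∧ q ∧ p) holds vacuously. ✓
Satisfying worlds: {s, t, u, v, w, x, z}.
So □□(p ∧ q ∧ p) fails at the other 1 world.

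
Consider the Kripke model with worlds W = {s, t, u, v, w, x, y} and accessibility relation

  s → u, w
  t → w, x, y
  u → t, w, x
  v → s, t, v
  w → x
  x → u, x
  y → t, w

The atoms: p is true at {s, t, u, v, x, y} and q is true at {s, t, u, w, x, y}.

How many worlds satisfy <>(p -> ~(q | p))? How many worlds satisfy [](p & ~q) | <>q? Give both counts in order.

4 and 7

For <>(p -> ~(q | p)):
s: successors {u, w}; p -> ~(q | p) there: u:F, w:T. ✓
t: successors {w, x, y}; p -> ~(q | p) there: w:T, x:F, y:F. ✓
u: successors {t, w, x}; p -> ~(q | p) there: t:F, w:T, x:F. ✓
v: successors {s, t, v}; p -> ~(q | p) there: s:F, t:F, v:F. ✗
w: successors {x}; p -> ~(q | p) there: x:F. ✗
x: successors {u, x}; p -> ~(q | p) there: u:F, x:F. ✗
y: successors {t, w}; p -> ~(q | p) there: t:F, w:T. ✓
— 4 worlds.
For [](p & ~q) | <>q:
s: [](p & ~q) is F, <>q is T. ✓
t: [](p & ~q) is F, <>q is T. ✓
u: [](p & ~q) is F, <>q is T. ✓
v: [](p & ~q) is F, <>q is T. ✓
w: [](p & ~q) is F, <>q is T. ✓
x: [](p & ~q) is F, <>q is T. ✓
y: [](p & ~q) is F, <>q is T. ✓
— 7 worlds.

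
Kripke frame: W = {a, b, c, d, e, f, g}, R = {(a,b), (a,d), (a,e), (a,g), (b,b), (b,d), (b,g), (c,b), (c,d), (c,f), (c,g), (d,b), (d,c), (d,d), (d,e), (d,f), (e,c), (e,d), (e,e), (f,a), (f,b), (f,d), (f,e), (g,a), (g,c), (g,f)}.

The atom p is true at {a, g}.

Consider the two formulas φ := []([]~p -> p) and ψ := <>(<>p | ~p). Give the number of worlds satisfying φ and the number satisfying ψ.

For []([]~p -> p):
a: successors {b, d, e, g}; []~p -> p there: b:T, d:F, e:F, g:T. ✗
b: successors {b, d, g}; []~p -> p there: b:T, d:F, g:T. ✗
c: successors {b, d, f, g}; []~p -> p there: b:T, d:F, f:T, g:T. ✗
d: successors {b, c, d, e, f}; []~p -> p there: b:T, c:T, d:F, e:F, f:T. ✗
e: successors {c, d, e}; []~p -> p there: c:T, d:F, e:F. ✗
f: successors {a, b, d, e}; []~p -> p there: a:T, b:T, d:F, e:F. ✗
g: successors {a, c, f}; []~p -> p there: a:T, c:T, f:T. ✓
— 1 world.
For <>(<>p | ~p):
a: successors {b, d, e, g}; <>p | ~p there: b:T, d:T, e:T, g:T. ✓
b: successors {b, d, g}; <>p | ~p there: b:T, d:T, g:T. ✓
c: successors {b, d, f, g}; <>p | ~p there: b:T, d:T, f:T, g:T. ✓
d: successors {b, c, d, e, f}; <>p | ~p there: b:T, c:T, d:T, e:T, f:T. ✓
e: successors {c, d, e}; <>p | ~p there: c:T, d:T, e:T. ✓
f: successors {a, b, d, e}; <>p | ~p there: a:T, b:T, d:T, e:T. ✓
g: successors {a, c, f}; <>p | ~p there: a:T, c:T, f:T. ✓
— 7 worlds.

1 and 7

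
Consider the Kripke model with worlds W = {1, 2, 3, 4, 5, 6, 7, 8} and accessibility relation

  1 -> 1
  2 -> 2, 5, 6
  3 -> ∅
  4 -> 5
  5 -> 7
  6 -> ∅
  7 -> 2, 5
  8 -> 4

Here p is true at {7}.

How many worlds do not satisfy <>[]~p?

1: successors {1}; []~p there: 1:T. ✓
2: successors {2, 5, 6}; []~p there: 2:T, 5:F, 6:T. ✓
3: no successors, so <>[]~p fails. ✗
4: successors {5}; []~p there: 5:F. ✗
5: successors {7}; []~p there: 7:T. ✓
6: no successors, so <>[]~p fails. ✗
7: successors {2, 5}; []~p there: 2:T, 5:F. ✓
8: successors {4}; []~p there: 4:T. ✓
Satisfying worlds: {1, 2, 5, 7, 8}.
So <>[]~p fails at the other 3 worlds.

3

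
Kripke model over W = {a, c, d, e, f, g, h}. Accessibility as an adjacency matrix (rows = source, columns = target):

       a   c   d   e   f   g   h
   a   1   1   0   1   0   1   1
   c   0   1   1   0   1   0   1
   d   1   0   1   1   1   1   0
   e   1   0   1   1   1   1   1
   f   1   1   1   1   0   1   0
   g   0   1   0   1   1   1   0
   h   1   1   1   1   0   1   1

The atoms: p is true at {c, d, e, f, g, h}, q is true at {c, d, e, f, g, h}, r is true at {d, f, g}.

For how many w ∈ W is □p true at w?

a: successors {a, c, e, g, h}; p there: a:F, c:T, e:T, g:T, h:T. ✗
c: successors {c, d, f, h}; p there: c:T, d:T, f:T, h:T. ✓
d: successors {a, d, e, f, g}; p there: a:F, d:T, e:T, f:T, g:T. ✗
e: successors {a, d, e, f, g, h}; p there: a:F, d:T, e:T, f:T, g:T, h:T. ✗
f: successors {a, c, d, e, g}; p there: a:F, c:T, d:T, e:T, g:T. ✗
g: successors {c, e, f, g}; p there: c:T, e:T, f:T, g:T. ✓
h: successors {a, c, d, e, g, h}; p there: a:F, c:T, d:T, e:T, g:T, h:T. ✗
Satisfying worlds: {c, g}.

2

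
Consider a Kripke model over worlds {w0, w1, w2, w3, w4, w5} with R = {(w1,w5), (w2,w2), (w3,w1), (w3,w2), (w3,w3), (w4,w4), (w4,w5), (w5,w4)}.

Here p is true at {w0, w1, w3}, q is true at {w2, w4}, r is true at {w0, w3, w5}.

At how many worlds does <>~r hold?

4

w0: no successors, so <>~r fails. ✗
w1: successors {w5}; ~r there: w5:F. ✗
w2: successors {w2}; ~r there: w2:T. ✓
w3: successors {w1, w2, w3}; ~r there: w1:T, w2:T, w3:F. ✓
w4: successors {w4, w5}; ~r there: w4:T, w5:F. ✓
w5: successors {w4}; ~r there: w4:T. ✓
Satisfying worlds: {w2, w3, w4, w5}.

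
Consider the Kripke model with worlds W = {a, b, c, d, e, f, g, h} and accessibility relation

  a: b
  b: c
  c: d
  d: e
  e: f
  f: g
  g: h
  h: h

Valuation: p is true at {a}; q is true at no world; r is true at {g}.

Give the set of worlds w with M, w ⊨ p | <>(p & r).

{a}

a: p is T, <>(p & r) is F. ✓
b: p is F, <>(p & r) is F. ✗
c: p is F, <>(p & r) is F. ✗
d: p is F, <>(p & r) is F. ✗
e: p is F, <>(p & r) is F. ✗
f: p is F, <>(p & r) is F. ✗
g: p is F, <>(p & r) is F. ✗
h: p is F, <>(p & r) is F. ✗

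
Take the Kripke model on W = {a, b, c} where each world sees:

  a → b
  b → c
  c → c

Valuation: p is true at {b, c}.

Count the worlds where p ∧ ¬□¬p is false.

1

a: p is F, ¬□¬p is T. ✗
b: p is T, ¬□¬p is T. ✓
c: p is T, ¬□¬p is T. ✓
Satisfying worlds: {b, c}.
So p ∧ ¬□¬p fails at the other 1 world.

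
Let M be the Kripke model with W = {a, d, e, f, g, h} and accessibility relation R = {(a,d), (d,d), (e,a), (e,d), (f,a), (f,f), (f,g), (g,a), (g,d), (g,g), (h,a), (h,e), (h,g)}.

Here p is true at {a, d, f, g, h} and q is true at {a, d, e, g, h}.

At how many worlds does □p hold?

a: successors {d}; p there: d:T. ✓
d: successors {d}; p there: d:T. ✓
e: successors {a, d}; p there: a:T, d:T. ✓
f: successors {a, f, g}; p there: a:T, f:T, g:T. ✓
g: successors {a, d, g}; p there: a:T, d:T, g:T. ✓
h: successors {a, e, g}; p there: a:T, e:F, g:T. ✗
Satisfying worlds: {a, d, e, f, g}.

5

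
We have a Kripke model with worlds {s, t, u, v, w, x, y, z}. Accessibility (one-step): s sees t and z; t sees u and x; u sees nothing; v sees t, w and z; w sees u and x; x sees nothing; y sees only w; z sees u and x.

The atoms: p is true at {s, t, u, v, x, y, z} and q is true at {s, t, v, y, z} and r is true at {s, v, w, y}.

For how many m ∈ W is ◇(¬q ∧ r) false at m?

6

s: successors {t, z}; ¬q ∧ r there: t:F, z:F. ✗
t: successors {u, x}; ¬q ∧ r there: u:F, x:F. ✗
u: no successors, so ◇(¬q ∧ r) fails. ✗
v: successors {t, w, z}; ¬q ∧ r there: t:F, w:T, z:F. ✓
w: successors {u, x}; ¬q ∧ r there: u:F, x:F. ✗
x: no successors, so ◇(¬q ∧ r) fails. ✗
y: successors {w}; ¬q ∧ r there: w:T. ✓
z: successors {u, x}; ¬q ∧ r there: u:F, x:F. ✗
Satisfying worlds: {v, y}.
So ◇(¬q ∧ r) fails at the other 6 worlds.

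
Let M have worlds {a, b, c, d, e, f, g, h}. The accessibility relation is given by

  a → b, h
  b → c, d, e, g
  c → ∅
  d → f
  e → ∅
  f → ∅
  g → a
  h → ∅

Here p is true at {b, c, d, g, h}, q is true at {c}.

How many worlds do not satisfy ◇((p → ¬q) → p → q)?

a: successors {b, h}; (p → ¬q) → p → q there: b:F, h:F. ✗
b: successors {c, d, e, g}; (p → ¬q) → p → q there: c:T, d:F, e:T, g:F. ✓
c: no successors, so ◇((p → ¬q) → p → q) fails. ✗
d: successors {f}; (p → ¬q) → p → q there: f:T. ✓
e: no successors, so ◇((p → ¬q) → p → q) fails. ✗
f: no successors, so ◇((p → ¬q) → p → q) fails. ✗
g: successors {a}; (p → ¬q) → p → q there: a:T. ✓
h: no successors, so ◇((p → ¬q) → p → q) fails. ✗
Satisfying worlds: {b, d, g}.
So ◇((p → ¬q) → p → q) fails at the other 5 worlds.

5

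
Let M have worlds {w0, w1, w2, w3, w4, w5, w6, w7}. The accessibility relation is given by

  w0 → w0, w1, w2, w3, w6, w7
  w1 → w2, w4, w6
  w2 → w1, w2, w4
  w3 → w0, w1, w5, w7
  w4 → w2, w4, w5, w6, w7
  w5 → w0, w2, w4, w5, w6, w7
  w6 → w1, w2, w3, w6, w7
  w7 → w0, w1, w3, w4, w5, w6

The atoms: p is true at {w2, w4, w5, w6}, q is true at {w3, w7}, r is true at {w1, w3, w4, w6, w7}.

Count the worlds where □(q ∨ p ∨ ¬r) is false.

5

w0: successors {w0, w1, w2, w3, w6, w7}; q ∨ p ∨ ¬r there: w0:T, w1:F, w2:T, w3:T, w6:T, w7:T. ✗
w1: successors {w2, w4, w6}; q ∨ p ∨ ¬r there: w2:T, w4:T, w6:T. ✓
w2: successors {w1, w2, w4}; q ∨ p ∨ ¬r there: w1:F, w2:T, w4:T. ✗
w3: successors {w0, w1, w5, w7}; q ∨ p ∨ ¬r there: w0:T, w1:F, w5:T, w7:T. ✗
w4: successors {w2, w4, w5, w6, w7}; q ∨ p ∨ ¬r there: w2:T, w4:T, w5:T, w6:T, w7:T. ✓
w5: successors {w0, w2, w4, w5, w6, w7}; q ∨ p ∨ ¬r there: w0:T, w2:T, w4:T, w5:T, w6:T, w7:T. ✓
w6: successors {w1, w2, w3, w6, w7}; q ∨ p ∨ ¬r there: w1:F, w2:T, w3:T, w6:T, w7:T. ✗
w7: successors {w0, w1, w3, w4, w5, w6}; q ∨ p ∨ ¬r there: w0:T, w1:F, w3:T, w4:T, w5:T, w6:T. ✗
Satisfying worlds: {w1, w4, w5}.
So □(q ∨ p ∨ ¬r) fails at the other 5 worlds.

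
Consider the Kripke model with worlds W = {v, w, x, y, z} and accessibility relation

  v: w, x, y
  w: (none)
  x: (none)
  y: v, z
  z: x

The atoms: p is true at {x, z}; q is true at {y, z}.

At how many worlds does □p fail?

v: successors {w, x, y}; p there: w:F, x:T, y:F. ✗
w: no successors, so □p holds vacuously. ✓
x: no successors, so □p holds vacuously. ✓
y: successors {v, z}; p there: v:F, z:T. ✗
z: successors {x}; p there: x:T. ✓
Satisfying worlds: {w, x, z}.
So □p fails at the other 2 worlds.

2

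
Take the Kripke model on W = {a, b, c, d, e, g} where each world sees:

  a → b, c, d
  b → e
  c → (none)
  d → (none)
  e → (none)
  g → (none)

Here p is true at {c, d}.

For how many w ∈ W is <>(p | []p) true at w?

a: successors {b, c, d}; p | []p there: b:F, c:T, d:T. ✓
b: successors {e}; p | []p there: e:T. ✓
c: no successors, so <>(p | []p) fails. ✗
d: no successors, so <>(p | []p) fails. ✗
e: no successors, so <>(p | []p) fails. ✗
g: no successors, so <>(p | []p) fails. ✗
Satisfying worlds: {a, b}.

2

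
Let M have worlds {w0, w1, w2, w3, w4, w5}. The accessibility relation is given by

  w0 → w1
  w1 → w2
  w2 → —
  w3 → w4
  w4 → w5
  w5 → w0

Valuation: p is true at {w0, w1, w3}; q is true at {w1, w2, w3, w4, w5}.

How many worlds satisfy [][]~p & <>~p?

2

w0: [][]~p is T, <>~p is F. ✗
w1: [][]~p is T, <>~p is T. ✓
w2: [][]~p is T, <>~p is F. ✗
w3: [][]~p is T, <>~p is T. ✓
w4: [][]~p is F, <>~p is T. ✗
w5: [][]~p is F, <>~p is F. ✗
Satisfying worlds: {w1, w3}.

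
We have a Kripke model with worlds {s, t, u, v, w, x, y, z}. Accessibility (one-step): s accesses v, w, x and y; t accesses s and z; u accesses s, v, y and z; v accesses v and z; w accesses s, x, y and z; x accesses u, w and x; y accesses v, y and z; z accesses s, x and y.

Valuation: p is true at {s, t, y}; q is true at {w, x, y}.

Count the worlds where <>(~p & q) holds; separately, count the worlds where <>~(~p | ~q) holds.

4 and 5

For <>(~p & q):
s: successors {v, w, x, y}; ~p & q there: v:F, w:T, x:T, y:F. ✓
t: successors {s, z}; ~p & q there: s:F, z:F. ✗
u: successors {s, v, y, z}; ~p & q there: s:F, v:F, y:F, z:F. ✗
v: successors {v, z}; ~p & q there: v:F, z:F. ✗
w: successors {s, x, y, z}; ~p & q there: s:F, x:T, y:F, z:F. ✓
x: successors {u, w, x}; ~p & q there: u:F, w:T, x:T. ✓
y: successors {v, y, z}; ~p & q there: v:F, y:F, z:F. ✗
z: successors {s, x, y}; ~p & q there: s:F, x:T, y:F. ✓
— 4 worlds.
For <>~(~p | ~q):
s: successors {v, w, x, y}; ~(~p | ~q) there: v:F, w:F, x:F, y:T. ✓
t: successors {s, z}; ~(~p | ~q) there: s:F, z:F. ✗
u: successors {s, v, y, z}; ~(~p | ~q) there: s:F, v:F, y:T, z:F. ✓
v: successors {v, z}; ~(~p | ~q) there: v:F, z:F. ✗
w: successors {s, x, y, z}; ~(~p | ~q) there: s:F, x:F, y:T, z:F. ✓
x: successors {u, w, x}; ~(~p | ~q) there: u:F, w:F, x:F. ✗
y: successors {v, y, z}; ~(~p | ~q) there: v:F, y:T, z:F. ✓
z: successors {s, x, y}; ~(~p | ~q) there: s:F, x:F, y:T. ✓
— 5 worlds.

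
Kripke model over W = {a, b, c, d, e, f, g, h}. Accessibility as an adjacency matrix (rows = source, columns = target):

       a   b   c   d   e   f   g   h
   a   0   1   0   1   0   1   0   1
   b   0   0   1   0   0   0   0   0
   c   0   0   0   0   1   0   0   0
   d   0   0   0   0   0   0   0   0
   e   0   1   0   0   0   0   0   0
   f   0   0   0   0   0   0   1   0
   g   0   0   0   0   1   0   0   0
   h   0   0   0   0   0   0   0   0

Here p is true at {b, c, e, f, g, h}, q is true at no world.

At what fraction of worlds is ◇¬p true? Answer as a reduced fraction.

a: successors {b, d, f, h}; ¬p there: b:F, d:T, f:F, h:F. ✓
b: successors {c}; ¬p there: c:F. ✗
c: successors {e}; ¬p there: e:F. ✗
d: no successors, so ◇¬p fails. ✗
e: successors {b}; ¬p there: b:F. ✗
f: successors {g}; ¬p there: g:F. ✗
g: successors {e}; ¬p there: e:F. ✗
h: no successors, so ◇¬p fails. ✗
That's 1 of 8 worlds, so 1/8.

1/8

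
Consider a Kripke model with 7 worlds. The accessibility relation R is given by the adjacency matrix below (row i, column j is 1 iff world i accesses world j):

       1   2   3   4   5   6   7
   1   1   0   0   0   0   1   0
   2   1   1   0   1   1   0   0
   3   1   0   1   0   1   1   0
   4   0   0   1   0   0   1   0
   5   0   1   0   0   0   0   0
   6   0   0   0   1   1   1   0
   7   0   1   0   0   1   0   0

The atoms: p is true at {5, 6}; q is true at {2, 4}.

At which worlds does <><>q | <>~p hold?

1: <><>q is T, <>~p is T. ✓
2: <><>q is T, <>~p is T. ✓
3: <><>q is T, <>~p is T. ✓
4: <><>q is T, <>~p is T. ✓
5: <><>q is T, <>~p is T. ✓
6: <><>q is T, <>~p is T. ✓
7: <><>q is T, <>~p is T. ✓

{1, 2, 3, 4, 5, 6, 7}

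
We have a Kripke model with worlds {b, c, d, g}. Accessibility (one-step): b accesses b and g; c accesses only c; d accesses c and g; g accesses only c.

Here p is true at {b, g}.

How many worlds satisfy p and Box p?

1

b: p is T, Box p is T. ✓
c: p is F, Box p is F. ✗
d: p is F, Box p is F. ✗
g: p is T, Box p is F. ✗
Satisfying worlds: {b}.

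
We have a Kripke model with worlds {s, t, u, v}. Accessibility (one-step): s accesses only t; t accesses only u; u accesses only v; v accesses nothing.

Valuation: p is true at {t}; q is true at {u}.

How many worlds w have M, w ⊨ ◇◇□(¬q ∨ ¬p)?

2

s: successors {t}; ◇□(¬q ∨ ¬p) there: t:T. ✓
t: successors {u}; ◇□(¬q ∨ ¬p) there: u:T. ✓
u: successors {v}; ◇□(¬q ∨ ¬p) there: v:F. ✗
v: no successors, so ◇◇□(¬q ∨ ¬p) fails. ✗
Satisfying worlds: {s, t}.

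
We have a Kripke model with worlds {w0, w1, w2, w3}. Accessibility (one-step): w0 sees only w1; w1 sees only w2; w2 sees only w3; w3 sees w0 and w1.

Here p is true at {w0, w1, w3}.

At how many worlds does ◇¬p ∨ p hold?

w0: ◇¬p is F, p is T. ✓
w1: ◇¬p is T, p is T. ✓
w2: ◇¬p is F, p is F. ✗
w3: ◇¬p is F, p is T. ✓
Satisfying worlds: {w0, w1, w3}.

3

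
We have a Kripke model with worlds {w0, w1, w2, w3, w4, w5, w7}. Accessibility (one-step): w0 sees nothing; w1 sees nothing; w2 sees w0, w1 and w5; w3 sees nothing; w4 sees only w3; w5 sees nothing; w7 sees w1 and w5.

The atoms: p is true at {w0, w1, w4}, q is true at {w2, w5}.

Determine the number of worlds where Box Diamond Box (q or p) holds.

w0: no successors, so Box Diamond Box (q or p) holds vacuously. ✓
w1: no successors, so Box Diamond Box (q or p) holds vacuously. ✓
w2: successors {w0, w1, w5}; Diamond Box (q or p) there: w0:F, w1:F, w5:F. ✗
w3: no successors, so Box Diamond Box (q or p) holds vacuously. ✓
w4: successors {w3}; Diamond Box (q or p) there: w3:F. ✗
w5: no successors, so Box Diamond Box (q or p) holds vacuously. ✓
w7: successors {w1, w5}; Diamond Box (q or p) there: w1:F, w5:F. ✗
Satisfying worlds: {w0, w1, w3, w5}.

4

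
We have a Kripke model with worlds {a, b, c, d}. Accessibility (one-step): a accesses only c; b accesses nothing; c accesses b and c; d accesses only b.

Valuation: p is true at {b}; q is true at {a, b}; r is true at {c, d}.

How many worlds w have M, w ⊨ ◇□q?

a: successors {c}; □q there: c:F. ✗
b: no successors, so ◇□q fails. ✗
c: successors {b, c}; □q there: b:T, c:F. ✓
d: successors {b}; □q there: b:T. ✓
Satisfying worlds: {c, d}.

2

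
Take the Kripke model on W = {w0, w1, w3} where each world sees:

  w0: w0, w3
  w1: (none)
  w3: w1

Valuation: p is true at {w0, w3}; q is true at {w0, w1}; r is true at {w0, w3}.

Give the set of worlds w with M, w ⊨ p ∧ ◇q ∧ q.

w0: p is T, ◇q ∧ q is T. ✓
w1: p is F, ◇q ∧ q is F. ✗
w3: p is T, ◇q ∧ q is F. ✗

{w0}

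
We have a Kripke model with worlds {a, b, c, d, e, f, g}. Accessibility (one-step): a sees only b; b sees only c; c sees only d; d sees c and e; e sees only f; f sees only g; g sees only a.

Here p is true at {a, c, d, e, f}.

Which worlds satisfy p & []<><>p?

a: p is T, []<><>p is T. ✓
b: p is F, []<><>p is T. ✗
c: p is T, []<><>p is T. ✓
d: p is T, []<><>p is F. ✗
e: p is T, []<><>p is T. ✓
f: p is T, []<><>p is F. ✗
g: p is F, []<><>p is T. ✗

{a, c, e}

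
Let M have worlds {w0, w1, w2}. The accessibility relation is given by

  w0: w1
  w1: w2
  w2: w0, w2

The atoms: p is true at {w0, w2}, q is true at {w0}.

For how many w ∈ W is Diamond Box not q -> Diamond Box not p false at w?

w0: Diamond Box not q is T, Diamond Box not p is F. ✗
w1: Diamond Box not q is F, Diamond Box not p is F. ✓
w2: Diamond Box not q is T, Diamond Box not p is T. ✓
Satisfying worlds: {w1, w2}.
So Diamond Box not q -> Diamond Box not p fails at the other 1 world.

1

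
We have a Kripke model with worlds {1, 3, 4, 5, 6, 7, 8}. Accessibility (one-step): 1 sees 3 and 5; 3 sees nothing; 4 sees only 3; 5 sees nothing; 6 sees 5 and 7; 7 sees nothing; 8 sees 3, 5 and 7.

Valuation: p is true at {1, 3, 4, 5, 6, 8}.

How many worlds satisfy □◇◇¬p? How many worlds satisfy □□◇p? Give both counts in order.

For □◇◇¬p:
1: successors {3, 5}; ◇◇¬p there: 3:F, 5:F. ✗
3: no successors, so □◇◇¬p holds vacuously. ✓
4: successors {3}; ◇◇¬p there: 3:F. ✗
5: no successors, so □◇◇¬p holds vacuously. ✓
6: successors {5, 7}; ◇◇¬p there: 5:F, 7:F. ✗
7: no successors, so □◇◇¬p holds vacuously. ✓
8: successors {3, 5, 7}; ◇◇¬p there: 3:F, 5:F, 7:F. ✗
— 3 worlds.
For □□◇p:
1: successors {3, 5}; □◇p there: 3:T, 5:T. ✓
3: no successors, so □□◇p holds vacuously. ✓
4: successors {3}; □◇p there: 3:T. ✓
5: no successors, so □□◇p holds vacuously. ✓
6: successors {5, 7}; □◇p there: 5:T, 7:T. ✓
7: no successors, so □□◇p holds vacuously. ✓
8: successors {3, 5, 7}; □◇p there: 3:T, 5:T, 7:T. ✓
— 7 worlds.

3 and 7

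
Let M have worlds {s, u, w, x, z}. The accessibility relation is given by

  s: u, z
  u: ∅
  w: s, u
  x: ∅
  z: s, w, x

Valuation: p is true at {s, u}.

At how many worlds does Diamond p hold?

3

s: successors {u, z}; p there: u:T, z:F. ✓
u: no successors, so Diamond p fails. ✗
w: successors {s, u}; p there: s:T, u:T. ✓
x: no successors, so Diamond p fails. ✗
z: successors {s, w, x}; p there: s:T, w:F, x:F. ✓
Satisfying worlds: {s, w, z}.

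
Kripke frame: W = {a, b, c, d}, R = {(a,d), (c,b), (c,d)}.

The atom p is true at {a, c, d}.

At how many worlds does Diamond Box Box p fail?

2

a: successors {d}; Box Box p there: d:T. ✓
b: no successors, so Diamond Box Box p fails. ✗
c: successors {b, d}; Box Box p there: b:T, d:T. ✓
d: no successors, so Diamond Box Box p fails. ✗
Satisfying worlds: {a, c}.
So Diamond Box Box p fails at the other 2 worlds.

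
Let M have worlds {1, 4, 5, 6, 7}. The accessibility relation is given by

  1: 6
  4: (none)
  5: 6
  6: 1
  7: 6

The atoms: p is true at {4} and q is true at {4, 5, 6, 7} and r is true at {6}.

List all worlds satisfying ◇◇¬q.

1: successors {6}; ◇¬q there: 6:T. ✓
4: no successors, so ◇◇¬q fails. ✗
5: successors {6}; ◇¬q there: 6:T. ✓
6: successors {1}; ◇¬q there: 1:F. ✗
7: successors {6}; ◇¬q there: 6:T. ✓

{1, 5, 7}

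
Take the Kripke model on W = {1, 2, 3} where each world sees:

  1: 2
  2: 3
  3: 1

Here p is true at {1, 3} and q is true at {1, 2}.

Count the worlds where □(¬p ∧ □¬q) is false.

2

1: successors {2}; ¬p ∧ □¬q there: 2:T. ✓
2: successors {3}; ¬p ∧ □¬q there: 3:F. ✗
3: successors {1}; ¬p ∧ □¬q there: 1:F. ✗
Satisfying worlds: {1}.
So □(¬p ∧ □¬q) fails at the other 2 worlds.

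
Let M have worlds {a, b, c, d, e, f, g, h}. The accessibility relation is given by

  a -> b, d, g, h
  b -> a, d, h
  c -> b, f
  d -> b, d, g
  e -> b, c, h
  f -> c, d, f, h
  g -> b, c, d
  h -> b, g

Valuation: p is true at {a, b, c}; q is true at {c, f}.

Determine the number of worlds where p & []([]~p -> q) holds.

3

a: p is T, []([]~p -> q) is T. ✓
b: p is T, []([]~p -> q) is T. ✓
c: p is T, []([]~p -> q) is T. ✓
d: p is F, []([]~p -> q) is T. ✗
e: p is F, []([]~p -> q) is T. ✗
f: p is F, []([]~p -> q) is T. ✗
g: p is F, []([]~p -> q) is T. ✗
h: p is F, []([]~p -> q) is T. ✗
Satisfying worlds: {a, b, c}.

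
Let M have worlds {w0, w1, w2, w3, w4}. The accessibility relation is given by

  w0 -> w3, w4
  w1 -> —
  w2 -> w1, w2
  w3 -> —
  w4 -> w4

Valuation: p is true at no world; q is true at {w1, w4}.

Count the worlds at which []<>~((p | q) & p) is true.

w0: successors {w3, w4}; <>~((p | q) & p) there: w3:F, w4:T. ✗
w1: no successors, so []<>~((p | q) & p) holds vacuously. ✓
w2: successors {w1, w2}; <>~((p | q) & p) there: w1:F, w2:T. ✗
w3: no successors, so []<>~((p | q) & p) holds vacuously. ✓
w4: successors {w4}; <>~((p | q) & p) there: w4:T. ✓
Satisfying worlds: {w1, w3, w4}.

3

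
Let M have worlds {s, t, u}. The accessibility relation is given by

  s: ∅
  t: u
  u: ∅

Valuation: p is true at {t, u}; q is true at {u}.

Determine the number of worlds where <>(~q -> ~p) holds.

1

s: no successors, so <>(~q -> ~p) fails. ✗
t: successors {u}; ~q -> ~p there: u:T. ✓
u: no successors, so <>(~q -> ~p) fails. ✗
Satisfying worlds: {t}.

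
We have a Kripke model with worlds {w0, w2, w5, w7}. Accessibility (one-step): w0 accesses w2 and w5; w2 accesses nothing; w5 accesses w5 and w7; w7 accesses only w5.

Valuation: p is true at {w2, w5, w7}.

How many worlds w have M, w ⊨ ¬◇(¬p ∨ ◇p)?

1

w0: ◇(¬p ∨ ◇p) is T. ✗
w2: ◇(¬p ∨ ◇p) is F. ✓
w5: ◇(¬p ∨ ◇p) is T. ✗
w7: ◇(¬p ∨ ◇p) is T. ✗
Satisfying worlds: {w2}.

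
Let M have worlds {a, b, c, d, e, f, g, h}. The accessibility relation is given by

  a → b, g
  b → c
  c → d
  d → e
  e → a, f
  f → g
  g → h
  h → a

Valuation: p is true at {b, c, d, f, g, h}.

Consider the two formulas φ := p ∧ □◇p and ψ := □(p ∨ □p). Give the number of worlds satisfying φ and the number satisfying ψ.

4 and 7

For p ∧ □◇p:
a: p is F, □◇p is T. ✗
b: p is T, □◇p is T. ✓
c: p is T, □◇p is F. ✗
d: p is T, □◇p is T. ✓
e: p is F, □◇p is T. ✗
f: p is T, □◇p is T. ✓
g: p is T, □◇p is F. ✗
h: p is T, □◇p is T. ✓
— 4 worlds.
For □(p ∨ □p):
a: successors {b, g}; p ∨ □p there: b:T, g:T. ✓
b: successors {c}; p ∨ □p there: c:T. ✓
c: successors {d}; p ∨ □p there: d:T. ✓
d: successors {e}; p ∨ □p there: e:F. ✗
e: successors {a, f}; p ∨ □p there: a:T, f:T. ✓
f: successors {g}; p ∨ □p there: g:T. ✓
g: successors {h}; p ∨ □p there: h:T. ✓
h: successors {a}; p ∨ □p there: a:T. ✓
— 7 worlds.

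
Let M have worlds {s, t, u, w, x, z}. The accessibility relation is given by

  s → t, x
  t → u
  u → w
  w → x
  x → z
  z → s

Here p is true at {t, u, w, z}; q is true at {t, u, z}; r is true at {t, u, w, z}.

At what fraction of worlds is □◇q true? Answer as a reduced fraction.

1/2

s: successors {t, x}; ◇q there: t:T, x:T. ✓
t: successors {u}; ◇q there: u:F. ✗
u: successors {w}; ◇q there: w:F. ✗
w: successors {x}; ◇q there: x:T. ✓
x: successors {z}; ◇q there: z:F. ✗
z: successors {s}; ◇q there: s:T. ✓
That's 3 of 6 worlds, so 3/6 = 1/2.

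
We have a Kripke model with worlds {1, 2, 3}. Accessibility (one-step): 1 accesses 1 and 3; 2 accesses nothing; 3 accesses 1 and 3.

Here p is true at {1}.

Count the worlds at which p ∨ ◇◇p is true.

2

1: p is T, ◇◇p is T. ✓
2: p is F, ◇◇p is F. ✗
3: p is F, ◇◇p is T. ✓
Satisfying worlds: {1, 3}.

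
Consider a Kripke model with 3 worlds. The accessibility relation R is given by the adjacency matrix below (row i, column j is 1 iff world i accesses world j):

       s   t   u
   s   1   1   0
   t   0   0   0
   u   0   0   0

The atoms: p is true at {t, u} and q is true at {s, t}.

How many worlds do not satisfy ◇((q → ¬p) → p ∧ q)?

2

s: successors {s, t}; (q → ¬p) → p ∧ q there: s:F, t:T. ✓
t: no successors, so ◇((q → ¬p) → p ∧ q) fails. ✗
u: no successors, so ◇((q → ¬p) → p ∧ q) fails. ✗
Satisfying worlds: {s}.
So ◇((q → ¬p) → p ∧ q) fails at the other 2 worlds.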